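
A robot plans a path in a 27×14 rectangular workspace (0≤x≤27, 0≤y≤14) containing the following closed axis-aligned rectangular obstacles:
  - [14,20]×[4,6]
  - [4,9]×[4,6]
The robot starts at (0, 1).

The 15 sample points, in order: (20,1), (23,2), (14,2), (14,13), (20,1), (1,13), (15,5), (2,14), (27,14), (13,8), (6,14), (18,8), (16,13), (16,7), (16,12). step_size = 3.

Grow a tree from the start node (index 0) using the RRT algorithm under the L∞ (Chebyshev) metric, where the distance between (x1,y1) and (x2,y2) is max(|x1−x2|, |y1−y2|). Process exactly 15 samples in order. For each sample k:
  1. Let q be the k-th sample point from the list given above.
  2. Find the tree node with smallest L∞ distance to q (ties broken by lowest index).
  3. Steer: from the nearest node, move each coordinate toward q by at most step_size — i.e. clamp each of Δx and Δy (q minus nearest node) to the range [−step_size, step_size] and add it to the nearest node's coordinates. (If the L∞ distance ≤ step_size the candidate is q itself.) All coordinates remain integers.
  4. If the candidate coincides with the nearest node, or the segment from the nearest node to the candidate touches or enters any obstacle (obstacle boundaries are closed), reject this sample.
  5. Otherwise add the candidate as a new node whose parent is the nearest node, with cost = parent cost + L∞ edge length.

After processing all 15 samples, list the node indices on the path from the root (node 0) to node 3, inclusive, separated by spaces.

1. q=(20,1) nearest=0 d=20 new=(3,1) → add node 1 parent=0 cost=3
2. q=(23,2) nearest=1 d=20 new=(6,2) → add node 2 parent=1 cost=6
3. q=(14,2) nearest=2 d=8 new=(9,2) → add node 3 parent=2 cost=9
4. q=(14,13) nearest=2 d=11 new=(9,5) → blocked by [4,9]×[4,6], reject
5. q=(20,1) nearest=3 d=11 new=(12,1) → add node 4 parent=3 cost=12
6. q=(1,13) nearest=2 d=11 new=(3,5) → blocked by [4,9]×[4,6], reject
7. q=(15,5) nearest=4 d=4 new=(15,4) → blocked by [14,20]×[4,6], reject
8. q=(2,14) nearest=2 d=12 new=(3,5) → blocked by [4,9]×[4,6], reject
9. q=(27,14) nearest=4 d=15 new=(15,4) → blocked by [14,20]×[4,6], reject
10. q=(13,8) nearest=3 d=6 new=(12,5) → add node 5 parent=3 cost=12
11. q=(6,14) nearest=5 d=9 new=(9,8) → add node 6 parent=5 cost=15
12. q=(18,8) nearest=5 d=6 new=(15,8) → add node 7 parent=5 cost=15
13. q=(16,13) nearest=7 d=5 new=(16,11) → add node 8 parent=7 cost=18
14. q=(16,7) nearest=7 d=1 new=(16,7) → add node 9 parent=7 cost=16
15. q=(16,12) nearest=8 d=1 new=(16,12) → add node 10 parent=8 cost=19

Path: 0 1 2 3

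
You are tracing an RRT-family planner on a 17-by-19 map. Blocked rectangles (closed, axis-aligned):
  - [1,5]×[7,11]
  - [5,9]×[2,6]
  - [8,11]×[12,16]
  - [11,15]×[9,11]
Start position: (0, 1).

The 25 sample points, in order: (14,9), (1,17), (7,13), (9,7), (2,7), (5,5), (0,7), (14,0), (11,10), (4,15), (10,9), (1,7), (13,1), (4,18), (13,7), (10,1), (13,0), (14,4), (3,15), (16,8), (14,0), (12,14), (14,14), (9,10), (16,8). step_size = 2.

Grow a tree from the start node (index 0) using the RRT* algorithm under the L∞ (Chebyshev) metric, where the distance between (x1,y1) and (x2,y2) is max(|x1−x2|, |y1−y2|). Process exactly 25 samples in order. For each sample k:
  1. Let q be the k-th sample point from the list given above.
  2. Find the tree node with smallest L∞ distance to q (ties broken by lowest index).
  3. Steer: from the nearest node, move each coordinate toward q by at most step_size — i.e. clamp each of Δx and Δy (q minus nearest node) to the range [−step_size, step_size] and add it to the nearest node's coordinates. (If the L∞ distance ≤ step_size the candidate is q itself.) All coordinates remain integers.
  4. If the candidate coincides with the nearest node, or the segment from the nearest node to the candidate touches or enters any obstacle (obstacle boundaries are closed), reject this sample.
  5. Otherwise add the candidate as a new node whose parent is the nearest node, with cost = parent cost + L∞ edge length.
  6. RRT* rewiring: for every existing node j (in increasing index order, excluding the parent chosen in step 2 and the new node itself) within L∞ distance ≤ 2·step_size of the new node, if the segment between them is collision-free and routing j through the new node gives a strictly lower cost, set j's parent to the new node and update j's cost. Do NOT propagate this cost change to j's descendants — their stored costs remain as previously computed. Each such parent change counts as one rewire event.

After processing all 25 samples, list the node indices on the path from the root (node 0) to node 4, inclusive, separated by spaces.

1. q=(14,9) nearest=0 d=14 new=(2,3) → add node 1 parent=0 cost=2
2. q=(1,17) nearest=1 d=14 new=(1,5) → add node 2 parent=1 cost=4
3. q=(7,13) nearest=2 d=8 new=(3,7) → blocked by [1,5]×[7,11], reject
4. q=(9,7) nearest=1 d=7 new=(4,5) → add node 3 parent=1 cost=4
5. q=(2,7) nearest=2 d=2 new=(2,7) → blocked by [1,5]×[7,11], reject
6. q=(5,5) nearest=3 d=1 new=(5,5) → blocked by [5,9]×[2,6], reject
7. q=(0,7) nearest=2 d=2 new=(0,7) → add node 4 parent=2 cost=6
8. q=(14,0) nearest=3 d=10 new=(6,3) → blocked by [5,9]×[2,6], reject
9. q=(11,10) nearest=3 d=7 new=(6,7) → blocked by [5,9]×[2,6], reject
10. q=(4,15) nearest=4 d=8 new=(2,9) → blocked by [1,5]×[7,11], reject
11. q=(10,9) nearest=3 d=6 new=(6,7) → blocked by [5,9]×[2,6], reject
12. q=(1,7) nearest=4 d=1 new=(1,7) → blocked by [1,5]×[7,11], reject
13. q=(13,1) nearest=3 d=9 new=(6,3) → blocked by [5,9]×[2,6], reject
14. q=(4,18) nearest=4 d=11 new=(2,9) → blocked by [1,5]×[7,11], reject
15. q=(13,7) nearest=3 d=9 new=(6,7) → blocked by [5,9]×[2,6], reject
16. q=(10,1) nearest=3 d=6 new=(6,3) → blocked by [5,9]×[2,6], reject
17. q=(13,0) nearest=3 d=9 new=(6,3) → blocked by [5,9]×[2,6], reject
18. q=(14,4) nearest=3 d=10 new=(6,4) → blocked by [5,9]×[2,6], reject
19. q=(3,15) nearest=4 d=8 new=(2,9) → blocked by [1,5]×[7,11], reject
20. q=(16,8) nearest=3 d=12 new=(6,7) → blocked by [5,9]×[2,6], reject
21. q=(14,0) nearest=3 d=10 new=(6,3) → blocked by [5,9]×[2,6], reject
22. q=(12,14) nearest=3 d=9 new=(6,7) → blocked by [5,9]×[2,6], reject
23. q=(14,14) nearest=3 d=10 new=(6,7) → blocked by [5,9]×[2,6], reject
24. q=(9,10) nearest=3 d=5 new=(6,7) → blocked by [5,9]×[2,6], reject
25. q=(16,8) nearest=3 d=12 new=(6,7) → blocked by [5,9]×[2,6], reject

Path: 0 1 2 4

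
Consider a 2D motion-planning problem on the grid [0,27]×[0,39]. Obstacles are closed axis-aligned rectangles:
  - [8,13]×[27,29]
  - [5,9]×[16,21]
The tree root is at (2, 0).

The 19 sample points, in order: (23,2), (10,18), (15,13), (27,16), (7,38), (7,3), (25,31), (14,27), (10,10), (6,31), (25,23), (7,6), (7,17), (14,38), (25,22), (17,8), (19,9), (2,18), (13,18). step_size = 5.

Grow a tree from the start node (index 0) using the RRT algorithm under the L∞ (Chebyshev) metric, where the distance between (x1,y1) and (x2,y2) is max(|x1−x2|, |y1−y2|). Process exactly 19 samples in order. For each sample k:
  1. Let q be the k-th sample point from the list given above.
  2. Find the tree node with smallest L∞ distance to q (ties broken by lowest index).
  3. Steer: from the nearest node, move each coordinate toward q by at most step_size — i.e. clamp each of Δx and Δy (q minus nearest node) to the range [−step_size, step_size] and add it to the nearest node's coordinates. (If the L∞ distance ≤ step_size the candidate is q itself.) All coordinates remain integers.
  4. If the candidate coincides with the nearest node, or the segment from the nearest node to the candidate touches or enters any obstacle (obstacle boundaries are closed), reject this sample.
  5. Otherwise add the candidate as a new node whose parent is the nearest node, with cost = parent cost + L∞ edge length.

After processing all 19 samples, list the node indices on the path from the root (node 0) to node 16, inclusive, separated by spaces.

1. q=(23,2) nearest=0 d=21 new=(7,2) → add node 1 parent=0 cost=5
2. q=(10,18) nearest=1 d=16 new=(10,7) → add node 2 parent=1 cost=10
3. q=(15,13) nearest=2 d=6 new=(15,12) → add node 3 parent=2 cost=15
4. q=(27,16) nearest=3 d=12 new=(20,16) → add node 4 parent=3 cost=20
5. q=(7,38) nearest=4 d=22 new=(15,21) → add node 5 parent=4 cost=25
6. q=(7,3) nearest=1 d=1 new=(7,3) → add node 6 parent=1 cost=6
7. q=(25,31) nearest=5 d=10 new=(20,26) → add node 7 parent=5 cost=30
8. q=(14,27) nearest=5 d=6 new=(14,26) → add node 8 parent=5 cost=30
9. q=(10,10) nearest=2 d=3 new=(10,10) → add node 9 parent=2 cost=13
10. q=(6,31) nearest=8 d=8 new=(9,31) → blocked by [8,13]×[27,29], reject
11. q=(25,23) nearest=7 d=5 new=(25,23) → add node 10 parent=7 cost=35
12. q=(7,6) nearest=2 d=3 new=(7,6) → add node 11 parent=2 cost=13
13. q=(7,17) nearest=9 d=7 new=(7,15) → add node 12 parent=9 cost=18
14. q=(14,38) nearest=7 d=12 new=(15,31) → add node 13 parent=7 cost=35
15. q=(25,22) nearest=10 d=1 new=(25,22) → add node 14 parent=10 cost=36
16. q=(17,8) nearest=3 d=4 new=(17,8) → add node 15 parent=3 cost=19
17. q=(19,9) nearest=15 d=2 new=(19,9) → add node 16 parent=15 cost=21
18. q=(2,18) nearest=12 d=5 new=(2,18) → blocked by [5,9]×[16,21], reject
19. q=(13,18) nearest=5 d=3 new=(13,18) → add node 17 parent=5 cost=28

Path: 0 1 2 3 15 16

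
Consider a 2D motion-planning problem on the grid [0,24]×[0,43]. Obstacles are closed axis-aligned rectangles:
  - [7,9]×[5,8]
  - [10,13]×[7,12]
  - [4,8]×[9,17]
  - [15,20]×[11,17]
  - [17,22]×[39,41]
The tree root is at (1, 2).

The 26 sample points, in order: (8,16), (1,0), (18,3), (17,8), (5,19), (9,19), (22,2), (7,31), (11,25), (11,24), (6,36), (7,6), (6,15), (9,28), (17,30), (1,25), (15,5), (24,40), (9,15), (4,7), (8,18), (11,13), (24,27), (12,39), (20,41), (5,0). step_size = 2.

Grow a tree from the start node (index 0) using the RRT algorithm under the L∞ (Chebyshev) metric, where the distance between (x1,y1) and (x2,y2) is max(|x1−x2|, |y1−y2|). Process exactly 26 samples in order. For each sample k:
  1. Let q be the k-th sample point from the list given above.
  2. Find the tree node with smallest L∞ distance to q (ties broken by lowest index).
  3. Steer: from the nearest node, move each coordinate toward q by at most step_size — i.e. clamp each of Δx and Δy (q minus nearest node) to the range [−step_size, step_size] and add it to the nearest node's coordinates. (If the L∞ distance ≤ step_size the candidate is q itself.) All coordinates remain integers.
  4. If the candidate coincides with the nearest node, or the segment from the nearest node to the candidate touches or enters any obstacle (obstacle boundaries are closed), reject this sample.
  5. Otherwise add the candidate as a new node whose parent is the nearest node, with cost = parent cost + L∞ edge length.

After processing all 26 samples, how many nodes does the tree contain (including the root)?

1. q=(8,16) nearest=0 d=14 new=(3,4) → add node 1 parent=0 cost=2
2. q=(1,0) nearest=0 d=2 new=(1,0) → add node 2 parent=0 cost=2
3. q=(18,3) nearest=1 d=15 new=(5,3) → add node 3 parent=1 cost=4
4. q=(17,8) nearest=3 d=12 new=(7,5) → blocked by [7,9]×[5,8], reject
5. q=(5,19) nearest=1 d=15 new=(5,6) → add node 4 parent=1 cost=4
6. q=(9,19) nearest=4 d=13 new=(7,8) → blocked by [7,9]×[5,8], reject
7. q=(22,2) nearest=3 d=17 new=(7,2) → add node 5 parent=3 cost=6
8. q=(7,31) nearest=4 d=25 new=(7,8) → blocked by [7,9]×[5,8], reject
9. q=(11,25) nearest=4 d=19 new=(7,8) → blocked by [7,9]×[5,8], reject
10. q=(11,24) nearest=4 d=18 new=(7,8) → blocked by [7,9]×[5,8], reject
11. q=(6,36) nearest=4 d=30 new=(6,8) → add node 6 parent=4 cost=6
12. q=(7,6) nearest=4 d=2 new=(7,6) → blocked by [7,9]×[5,8], reject
13. q=(6,15) nearest=6 d=7 new=(6,10) → blocked by [4,8]×[9,17], reject
14. q=(9,28) nearest=6 d=20 new=(8,10) → blocked by [4,8]×[9,17], reject
15. q=(17,30) nearest=6 d=22 new=(8,10) → blocked by [4,8]×[9,17], reject
16. q=(1,25) nearest=6 d=17 new=(4,10) → blocked by [4,8]×[9,17], reject
17. q=(15,5) nearest=5 d=8 new=(9,4) → add node 7 parent=5 cost=8
18. q=(24,40) nearest=6 d=32 new=(8,10) → blocked by [4,8]×[9,17], reject
19. q=(9,15) nearest=6 d=7 new=(8,10) → blocked by [4,8]×[9,17], reject
20. q=(4,7) nearest=4 d=1 new=(4,7) → add node 8 parent=4 cost=5
21. q=(8,18) nearest=6 d=10 new=(8,10) → blocked by [4,8]×[9,17], reject
22. q=(11,13) nearest=6 d=5 new=(8,10) → blocked by [4,8]×[9,17], reject
23. q=(24,27) nearest=6 d=19 new=(8,10) → blocked by [4,8]×[9,17], reject
24. q=(12,39) nearest=6 d=31 new=(8,10) → blocked by [4,8]×[9,17], reject
25. q=(20,41) nearest=6 d=33 new=(8,10) → blocked by [4,8]×[9,17], reject
26. q=(5,0) nearest=5 d=2 new=(5,0) → add node 9 parent=5 cost=8

Node count: 10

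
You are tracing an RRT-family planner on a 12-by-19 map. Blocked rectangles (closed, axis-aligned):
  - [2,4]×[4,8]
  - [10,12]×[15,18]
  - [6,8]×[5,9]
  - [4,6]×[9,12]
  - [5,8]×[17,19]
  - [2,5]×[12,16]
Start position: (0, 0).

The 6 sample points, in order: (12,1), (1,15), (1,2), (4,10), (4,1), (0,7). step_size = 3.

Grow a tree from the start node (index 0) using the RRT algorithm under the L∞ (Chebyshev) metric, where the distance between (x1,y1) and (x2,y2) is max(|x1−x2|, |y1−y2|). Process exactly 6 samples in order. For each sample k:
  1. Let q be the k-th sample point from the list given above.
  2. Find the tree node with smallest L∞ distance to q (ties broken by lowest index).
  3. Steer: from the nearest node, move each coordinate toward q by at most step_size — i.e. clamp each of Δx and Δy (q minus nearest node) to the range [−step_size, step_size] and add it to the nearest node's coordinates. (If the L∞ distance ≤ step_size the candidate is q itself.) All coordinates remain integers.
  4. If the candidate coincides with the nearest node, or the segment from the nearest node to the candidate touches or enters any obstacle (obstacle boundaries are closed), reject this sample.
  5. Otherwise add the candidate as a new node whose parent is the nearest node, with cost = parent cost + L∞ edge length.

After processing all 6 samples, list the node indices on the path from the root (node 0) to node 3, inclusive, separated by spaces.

1. q=(12,1) nearest=0 d=12 new=(3,1) → add node 1 parent=0 cost=3
2. q=(1,15) nearest=1 d=14 new=(1,4) → add node 2 parent=1 cost=6
3. q=(1,2) nearest=0 d=2 new=(1,2) → add node 3 parent=0 cost=2
4. q=(4,10) nearest=2 d=6 new=(4,7) → blocked by [2,4]×[4,8], reject
5. q=(4,1) nearest=1 d=1 new=(4,1) → add node 4 parent=1 cost=4
6. q=(0,7) nearest=2 d=3 new=(0,7) → add node 5 parent=2 cost=9

Path: 0 3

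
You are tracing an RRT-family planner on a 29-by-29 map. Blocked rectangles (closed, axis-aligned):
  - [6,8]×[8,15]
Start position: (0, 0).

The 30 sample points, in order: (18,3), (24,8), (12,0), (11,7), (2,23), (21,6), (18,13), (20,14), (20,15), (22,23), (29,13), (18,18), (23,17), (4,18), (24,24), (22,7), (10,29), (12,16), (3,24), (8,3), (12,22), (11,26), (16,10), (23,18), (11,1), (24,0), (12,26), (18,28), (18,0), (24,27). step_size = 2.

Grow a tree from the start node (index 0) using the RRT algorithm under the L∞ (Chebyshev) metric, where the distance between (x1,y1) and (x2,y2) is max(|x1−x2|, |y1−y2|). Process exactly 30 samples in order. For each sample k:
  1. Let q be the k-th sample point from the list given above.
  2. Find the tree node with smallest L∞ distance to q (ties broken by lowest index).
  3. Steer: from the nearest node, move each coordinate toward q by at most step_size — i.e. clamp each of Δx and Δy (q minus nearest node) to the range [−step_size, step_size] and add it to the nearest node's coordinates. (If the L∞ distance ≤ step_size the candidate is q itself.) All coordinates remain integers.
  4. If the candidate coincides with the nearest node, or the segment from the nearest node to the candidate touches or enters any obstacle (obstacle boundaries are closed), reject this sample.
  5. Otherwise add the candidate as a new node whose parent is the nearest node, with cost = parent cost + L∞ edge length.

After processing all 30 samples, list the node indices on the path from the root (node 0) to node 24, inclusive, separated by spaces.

Path: 0 1 2 3 4 6 7 8 9 10 11 13 24

1. q=(18,3) nearest=0 d=18 new=(2,2) → add node 1 parent=0 cost=2
2. q=(24,8) nearest=1 d=22 new=(4,4) → add node 2 parent=1 cost=4
3. q=(12,0) nearest=2 d=8 new=(6,2) → add node 3 parent=2 cost=6
4. q=(11,7) nearest=3 d=5 new=(8,4) → add node 4 parent=3 cost=8
5. q=(2,23) nearest=2 d=19 new=(2,6) → add node 5 parent=2 cost=6
6. q=(21,6) nearest=4 d=13 new=(10,6) → add node 6 parent=4 cost=10
7. q=(18,13) nearest=6 d=8 new=(12,8) → add node 7 parent=6 cost=12
8. q=(20,14) nearest=7 d=8 new=(14,10) → add node 8 parent=7 cost=14
9. q=(20,15) nearest=8 d=6 new=(16,12) → add node 9 parent=8 cost=16
10. q=(22,23) nearest=9 d=11 new=(18,14) → add node 10 parent=9 cost=18
11. q=(29,13) nearest=10 d=11 new=(20,13) → add node 11 parent=10 cost=20
12. q=(18,18) nearest=10 d=4 new=(18,16) → add node 12 parent=10 cost=20
13. q=(23,17) nearest=11 d=4 new=(22,15) → add node 13 parent=11 cost=22
14. q=(4,18) nearest=7 d=10 new=(10,10) → add node 14 parent=7 cost=14
15. q=(24,24) nearest=12 d=8 new=(20,18) → add node 15 parent=12 cost=22
16. q=(22,7) nearest=9 d=6 new=(18,10) → add node 16 parent=9 cost=18
17. q=(10,29) nearest=15 d=11 new=(18,20) → add node 17 parent=15 cost=24
18. q=(12,16) nearest=9 d=4 new=(14,14) → add node 18 parent=9 cost=18
19. q=(3,24) nearest=18 d=11 new=(12,16) → add node 19 parent=18 cost=20
20. q=(8,3) nearest=4 d=1 new=(8,3) → add node 20 parent=4 cost=9
21. q=(12,22) nearest=12 d=6 new=(16,18) → add node 21 parent=12 cost=22
22. q=(11,26) nearest=17 d=7 new=(16,22) → add node 22 parent=17 cost=26
23. q=(16,10) nearest=8 d=2 new=(16,10) → add node 23 parent=8 cost=16
24. q=(23,18) nearest=13 d=3 new=(23,17) → add node 24 parent=13 cost=24
25. q=(11,1) nearest=4 d=3 new=(10,2) → add node 25 parent=4 cost=10
26. q=(24,0) nearest=8 d=10 new=(16,8) → add node 26 parent=8 cost=16
27. q=(12,26) nearest=22 d=4 new=(14,24) → add node 27 parent=22 cost=28
28. q=(18,28) nearest=27 d=4 new=(16,26) → add node 28 parent=27 cost=30
29. q=(18,0) nearest=6 d=8 new=(12,4) → add node 29 parent=6 cost=12
30. q=(24,27) nearest=17 d=7 new=(20,22) → add node 30 parent=17 cost=26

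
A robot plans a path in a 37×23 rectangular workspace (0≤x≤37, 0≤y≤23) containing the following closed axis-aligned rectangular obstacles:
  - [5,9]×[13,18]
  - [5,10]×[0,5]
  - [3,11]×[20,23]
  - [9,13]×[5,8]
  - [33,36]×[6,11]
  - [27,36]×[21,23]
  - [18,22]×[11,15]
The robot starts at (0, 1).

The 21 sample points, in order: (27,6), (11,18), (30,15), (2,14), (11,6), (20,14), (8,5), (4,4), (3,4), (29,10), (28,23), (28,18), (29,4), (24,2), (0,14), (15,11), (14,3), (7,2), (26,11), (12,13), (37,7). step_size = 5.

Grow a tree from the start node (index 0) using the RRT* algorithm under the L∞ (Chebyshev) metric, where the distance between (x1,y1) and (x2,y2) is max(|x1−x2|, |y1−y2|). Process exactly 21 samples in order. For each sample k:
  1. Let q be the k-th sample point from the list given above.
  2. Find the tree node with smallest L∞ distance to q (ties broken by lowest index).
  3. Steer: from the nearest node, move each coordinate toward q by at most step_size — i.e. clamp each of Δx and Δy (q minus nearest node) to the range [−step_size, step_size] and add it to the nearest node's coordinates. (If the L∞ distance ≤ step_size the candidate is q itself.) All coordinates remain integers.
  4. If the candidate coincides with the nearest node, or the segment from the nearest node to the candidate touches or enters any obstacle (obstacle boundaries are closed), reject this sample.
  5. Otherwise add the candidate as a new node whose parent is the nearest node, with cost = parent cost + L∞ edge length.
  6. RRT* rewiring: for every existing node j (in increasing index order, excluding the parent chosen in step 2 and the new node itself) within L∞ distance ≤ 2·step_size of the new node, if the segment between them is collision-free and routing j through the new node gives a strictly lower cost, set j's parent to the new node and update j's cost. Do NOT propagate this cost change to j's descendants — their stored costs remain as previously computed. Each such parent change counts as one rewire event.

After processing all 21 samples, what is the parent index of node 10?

Parent of node 10: 12

1. q=(27,6) nearest=0 d=27 new=(5,6) → add node 1 parent=0 cost=5
2. q=(11,18) nearest=1 d=12 new=(10,11) → add node 2 parent=1 cost=10
3. q=(30,15) nearest=2 d=20 new=(15,15) → add node 3 parent=2 cost=15
4. q=(2,14) nearest=1 d=8 new=(2,11) → add node 4 parent=1 cost=10
5. q=(11,6) nearest=2 d=5 new=(11,6) → blocked by [9,13]×[5,8], reject
6. q=(20,14) nearest=3 d=5 new=(20,14) → blocked by [18,22]×[11,15], reject
7. q=(8,5) nearest=1 d=3 new=(8,5) → blocked by [5,10]×[0,5], reject
8. q=(4,4) nearest=1 d=2 new=(4,4) → add node 5 parent=1 cost=7
9. q=(3,4) nearest=5 d=1 new=(3,4) → add node 6 parent=5 cost=8
10. q=(29,10) nearest=3 d=14 new=(20,10) → blocked by [18,22]×[11,15], reject
11. q=(28,23) nearest=3 d=13 new=(20,20) → add node 7 parent=3 cost=20
12. q=(28,18) nearest=7 d=8 new=(25,18) → add node 8 parent=7 cost=25
13. q=(29,4) nearest=3 d=14 new=(20,10) → blocked by [18,22]×[11,15], reject
14. q=(24,2) nearest=3 d=13 new=(20,10) → blocked by [18,22]×[11,15], reject
15. q=(0,14) nearest=4 d=3 new=(0,14) → add node 9 parent=4 cost=13
16. q=(15,11) nearest=3 d=4 new=(15,11) → add node 10 parent=3 cost=19
17. q=(14,3) nearest=2 d=8 new=(14,6) → blocked by [9,13]×[5,8], reject
18. q=(7,2) nearest=5 d=3 new=(7,2) → blocked by [5,10]×[0,5], reject
19. q=(26,11) nearest=8 d=7 new=(26,13) → add node 11 parent=8 cost=30
20. q=(12,13) nearest=2 d=2 new=(12,13) → add node 12 parent=2 cost=12; rewire 10→12 (15<19)
21. q=(37,7) nearest=11 d=11 new=(31,8) → add node 13 parent=11 cost=35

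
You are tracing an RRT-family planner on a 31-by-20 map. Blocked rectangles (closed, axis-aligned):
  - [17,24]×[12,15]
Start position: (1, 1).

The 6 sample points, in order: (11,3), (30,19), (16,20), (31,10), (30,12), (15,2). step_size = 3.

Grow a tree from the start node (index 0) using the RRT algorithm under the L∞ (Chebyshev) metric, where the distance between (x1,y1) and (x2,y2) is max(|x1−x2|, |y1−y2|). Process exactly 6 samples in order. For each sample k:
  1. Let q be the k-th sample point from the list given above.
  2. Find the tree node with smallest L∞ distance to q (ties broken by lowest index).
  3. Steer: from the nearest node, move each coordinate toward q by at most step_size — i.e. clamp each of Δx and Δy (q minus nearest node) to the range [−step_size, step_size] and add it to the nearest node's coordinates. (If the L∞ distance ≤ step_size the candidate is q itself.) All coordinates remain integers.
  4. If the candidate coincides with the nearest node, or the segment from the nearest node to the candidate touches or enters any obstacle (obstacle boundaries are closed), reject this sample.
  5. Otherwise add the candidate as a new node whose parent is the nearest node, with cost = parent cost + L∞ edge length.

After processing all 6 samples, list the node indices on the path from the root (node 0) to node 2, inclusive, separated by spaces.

1. q=(11,3) nearest=0 d=10 new=(4,3) → add node 1 parent=0 cost=3
2. q=(30,19) nearest=1 d=26 new=(7,6) → add node 2 parent=1 cost=6
3. q=(16,20) nearest=2 d=14 new=(10,9) → add node 3 parent=2 cost=9
4. q=(31,10) nearest=3 d=21 new=(13,10) → add node 4 parent=3 cost=12
5. q=(30,12) nearest=4 d=17 new=(16,12) → add node 5 parent=4 cost=15
6. q=(15,2) nearest=3 d=7 new=(13,6) → add node 6 parent=3 cost=12

Path: 0 1 2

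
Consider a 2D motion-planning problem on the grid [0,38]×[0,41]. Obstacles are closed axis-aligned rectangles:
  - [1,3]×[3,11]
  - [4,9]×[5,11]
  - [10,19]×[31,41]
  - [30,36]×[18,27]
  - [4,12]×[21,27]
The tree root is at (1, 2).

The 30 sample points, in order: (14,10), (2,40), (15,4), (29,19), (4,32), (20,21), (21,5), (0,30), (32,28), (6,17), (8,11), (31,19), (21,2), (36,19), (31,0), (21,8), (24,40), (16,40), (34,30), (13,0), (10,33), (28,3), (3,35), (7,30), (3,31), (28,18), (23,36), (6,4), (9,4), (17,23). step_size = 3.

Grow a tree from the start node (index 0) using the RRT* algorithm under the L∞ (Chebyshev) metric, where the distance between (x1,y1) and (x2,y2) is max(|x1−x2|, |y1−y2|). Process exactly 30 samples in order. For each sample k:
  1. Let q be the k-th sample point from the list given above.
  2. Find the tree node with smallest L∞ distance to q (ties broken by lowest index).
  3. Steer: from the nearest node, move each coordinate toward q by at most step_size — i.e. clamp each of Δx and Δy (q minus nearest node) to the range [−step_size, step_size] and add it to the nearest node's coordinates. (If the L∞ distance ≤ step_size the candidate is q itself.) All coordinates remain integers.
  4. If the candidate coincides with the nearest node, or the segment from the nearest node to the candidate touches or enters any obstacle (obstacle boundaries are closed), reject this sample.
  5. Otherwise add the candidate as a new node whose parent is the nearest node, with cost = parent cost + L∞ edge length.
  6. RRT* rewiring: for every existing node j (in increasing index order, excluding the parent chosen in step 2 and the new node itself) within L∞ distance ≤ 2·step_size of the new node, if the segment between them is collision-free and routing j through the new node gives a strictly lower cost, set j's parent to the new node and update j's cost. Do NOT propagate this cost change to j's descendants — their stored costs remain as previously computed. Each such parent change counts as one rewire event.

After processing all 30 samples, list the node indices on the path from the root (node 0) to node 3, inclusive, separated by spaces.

1. q=(14,10) nearest=0 d=13 new=(4,5) → blocked by [1,3]×[3,11], reject
2. q=(2,40) nearest=0 d=38 new=(2,5) → blocked by [1,3]×[3,11], reject
3. q=(15,4) nearest=0 d=14 new=(4,4) → blocked by [1,3]×[3,11], reject
4. q=(29,19) nearest=0 d=28 new=(4,5) → blocked by [1,3]×[3,11], reject
5. q=(4,32) nearest=0 d=30 new=(4,5) → blocked by [1,3]×[3,11], reject
6. q=(20,21) nearest=0 d=19 new=(4,5) → blocked by [1,3]×[3,11], reject
7. q=(21,5) nearest=0 d=20 new=(4,5) → blocked by [1,3]×[3,11], reject
8. q=(0,30) nearest=0 d=28 new=(0,5) → add node 1 parent=0 cost=3
9. q=(32,28) nearest=0 d=31 new=(4,5) → blocked by [1,3]×[3,11], reject
10. q=(6,17) nearest=1 d=12 new=(3,8) → blocked by [1,3]×[3,11], reject
11. q=(8,11) nearest=1 d=8 new=(3,8) → blocked by [1,3]×[3,11], reject
12. q=(31,19) nearest=0 d=30 new=(4,5) → blocked by [1,3]×[3,11], reject
13. q=(21,2) nearest=0 d=20 new=(4,2) → add node 2 parent=0 cost=3
14. q=(36,19) nearest=2 d=32 new=(7,5) → blocked by [4,9]×[5,11], reject
15. q=(31,0) nearest=2 d=27 new=(7,0) → add node 3 parent=2 cost=6
16. q=(21,8) nearest=3 d=14 new=(10,3) → add node 4 parent=3 cost=9
17. q=(24,40) nearest=1 d=35 new=(3,8) → blocked by [1,3]×[3,11], reject
18. q=(16,40) nearest=1 d=35 new=(3,8) → blocked by [1,3]×[3,11], reject
19. q=(34,30) nearest=4 d=27 new=(13,6) → add node 5 parent=4 cost=12
20. q=(13,0) nearest=4 d=3 new=(13,0) → add node 6 parent=4 cost=12
21. q=(10,33) nearest=5 d=27 new=(10,9) → add node 7 parent=5 cost=15
22. q=(28,3) nearest=5 d=15 new=(16,3) → add node 8 parent=5 cost=15
23. q=(3,35) nearest=7 d=26 new=(7,12) → blocked by [4,9]×[5,11], reject
24. q=(7,30) nearest=7 d=21 new=(7,12) → blocked by [4,9]×[5,11], reject
25. q=(3,31) nearest=7 d=22 new=(7,12) → blocked by [4,9]×[5,11], reject
26. q=(28,18) nearest=5 d=15 new=(16,9) → add node 9 parent=5 cost=15
27. q=(23,36) nearest=7 d=27 new=(13,12) → add node 10 parent=7 cost=18
28. q=(6,4) nearest=2 d=2 new=(6,4) → add node 11 parent=2 cost=5
29. q=(9,4) nearest=4 d=1 new=(9,4) → add node 12 parent=4 cost=10
30. q=(17,23) nearest=10 d=11 new=(16,15) → add node 13 parent=10 cost=21

Path: 0 2 3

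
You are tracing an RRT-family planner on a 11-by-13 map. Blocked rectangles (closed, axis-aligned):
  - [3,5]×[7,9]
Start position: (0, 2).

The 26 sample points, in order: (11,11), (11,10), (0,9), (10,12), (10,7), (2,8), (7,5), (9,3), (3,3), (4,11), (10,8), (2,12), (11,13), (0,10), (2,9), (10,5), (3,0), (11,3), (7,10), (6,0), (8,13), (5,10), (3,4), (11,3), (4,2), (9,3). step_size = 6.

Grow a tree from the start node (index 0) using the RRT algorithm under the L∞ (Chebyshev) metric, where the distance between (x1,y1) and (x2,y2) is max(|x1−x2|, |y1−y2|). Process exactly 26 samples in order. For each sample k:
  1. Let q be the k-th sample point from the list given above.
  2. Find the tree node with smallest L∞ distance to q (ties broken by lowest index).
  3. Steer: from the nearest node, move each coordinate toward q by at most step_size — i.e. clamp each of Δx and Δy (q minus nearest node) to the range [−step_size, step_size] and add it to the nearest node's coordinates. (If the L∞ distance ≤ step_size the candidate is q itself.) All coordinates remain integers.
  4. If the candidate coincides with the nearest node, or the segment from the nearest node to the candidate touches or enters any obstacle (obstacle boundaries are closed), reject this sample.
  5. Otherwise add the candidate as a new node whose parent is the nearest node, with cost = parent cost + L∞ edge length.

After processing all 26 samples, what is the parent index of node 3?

1. q=(11,11) nearest=0 d=11 new=(6,8) → blocked by [3,5]×[7,9], reject
2. q=(11,10) nearest=0 d=11 new=(6,8) → blocked by [3,5]×[7,9], reject
3. q=(0,9) nearest=0 d=7 new=(0,8) → add node 1 parent=0 cost=6
4. q=(10,12) nearest=0 d=10 new=(6,8) → blocked by [3,5]×[7,9], reject
5. q=(10,7) nearest=0 d=10 new=(6,7) → add node 2 parent=0 cost=6
6. q=(2,8) nearest=1 d=2 new=(2,8) → add node 3 parent=1 cost=8
7. q=(7,5) nearest=2 d=2 new=(7,5) → add node 4 parent=2 cost=8
8. q=(9,3) nearest=4 d=2 new=(9,3) → add node 5 parent=4 cost=10
9. q=(3,3) nearest=0 d=3 new=(3,3) → add node 6 parent=0 cost=3
10. q=(4,11) nearest=3 d=3 new=(4,11) → add node 7 parent=3 cost=11
11. q=(10,8) nearest=4 d=3 new=(10,8) → add node 8 parent=4 cost=11
12. q=(2,12) nearest=7 d=2 new=(2,12) → add node 9 parent=7 cost=13
13. q=(11,13) nearest=8 d=5 new=(11,13) → add node 10 parent=8 cost=16
14. q=(0,10) nearest=1 d=2 new=(0,10) → add node 11 parent=1 cost=8
15. q=(2,9) nearest=3 d=1 new=(2,9) → add node 12 parent=3 cost=9
16. q=(10,5) nearest=5 d=2 new=(10,5) → add node 13 parent=5 cost=12
17. q=(3,0) nearest=0 d=3 new=(3,0) → add node 14 parent=0 cost=3
18. q=(11,3) nearest=5 d=2 new=(11,3) → add node 15 parent=5 cost=12
19. q=(7,10) nearest=2 d=3 new=(7,10) → add node 16 parent=2 cost=9
20. q=(6,0) nearest=5 d=3 new=(6,0) → add node 17 parent=5 cost=13
21. q=(8,13) nearest=10 d=3 new=(8,13) → add node 18 parent=10 cost=19
22. q=(5,10) nearest=7 d=1 new=(5,10) → add node 19 parent=7 cost=12
23. q=(3,4) nearest=6 d=1 new=(3,4) → add node 20 parent=6 cost=4
24. q=(11,3) nearest=15 d=0 → coincident, reject
25. q=(4,2) nearest=6 d=1 new=(4,2) → add node 21 parent=6 cost=4
26. q=(9,3) nearest=5 d=0 → coincident, reject

Parent of node 3: 1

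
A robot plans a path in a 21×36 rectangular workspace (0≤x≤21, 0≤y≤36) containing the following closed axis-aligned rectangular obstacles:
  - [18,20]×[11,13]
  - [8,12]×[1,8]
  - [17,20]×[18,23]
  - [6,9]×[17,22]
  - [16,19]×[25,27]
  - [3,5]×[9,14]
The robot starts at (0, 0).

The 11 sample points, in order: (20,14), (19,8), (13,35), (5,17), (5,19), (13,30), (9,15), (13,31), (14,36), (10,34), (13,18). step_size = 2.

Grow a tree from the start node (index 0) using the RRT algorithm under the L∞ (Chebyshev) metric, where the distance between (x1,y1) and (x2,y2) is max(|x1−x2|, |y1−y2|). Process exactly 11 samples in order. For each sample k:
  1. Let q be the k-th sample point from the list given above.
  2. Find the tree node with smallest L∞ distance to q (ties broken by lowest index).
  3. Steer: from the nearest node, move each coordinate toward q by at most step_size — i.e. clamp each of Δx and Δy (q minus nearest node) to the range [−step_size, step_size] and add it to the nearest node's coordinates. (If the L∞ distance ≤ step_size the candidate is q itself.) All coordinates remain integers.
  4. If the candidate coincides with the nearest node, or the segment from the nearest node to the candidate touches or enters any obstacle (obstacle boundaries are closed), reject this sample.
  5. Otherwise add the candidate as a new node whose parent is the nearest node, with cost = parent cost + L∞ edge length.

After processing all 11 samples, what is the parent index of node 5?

1. q=(20,14) nearest=0 d=20 new=(2,2) → add node 1 parent=0 cost=2
2. q=(19,8) nearest=1 d=17 new=(4,4) → add node 2 parent=1 cost=4
3. q=(13,35) nearest=2 d=31 new=(6,6) → add node 3 parent=2 cost=6
4. q=(5,17) nearest=3 d=11 new=(5,8) → add node 4 parent=3 cost=8
5. q=(5,19) nearest=4 d=11 new=(5,10) → blocked by [3,5]×[9,14], reject
6. q=(13,30) nearest=4 d=22 new=(7,10) → add node 5 parent=4 cost=10
7. q=(9,15) nearest=5 d=5 new=(9,12) → add node 6 parent=5 cost=12
8. q=(13,31) nearest=6 d=19 new=(11,14) → add node 7 parent=6 cost=14
9. q=(14,36) nearest=7 d=22 new=(13,16) → add node 8 parent=7 cost=16
10. q=(10,34) nearest=8 d=18 new=(11,18) → add node 9 parent=8 cost=18
11. q=(13,18) nearest=8 d=2 new=(13,18) → add node 10 parent=8 cost=18

Parent of node 5: 4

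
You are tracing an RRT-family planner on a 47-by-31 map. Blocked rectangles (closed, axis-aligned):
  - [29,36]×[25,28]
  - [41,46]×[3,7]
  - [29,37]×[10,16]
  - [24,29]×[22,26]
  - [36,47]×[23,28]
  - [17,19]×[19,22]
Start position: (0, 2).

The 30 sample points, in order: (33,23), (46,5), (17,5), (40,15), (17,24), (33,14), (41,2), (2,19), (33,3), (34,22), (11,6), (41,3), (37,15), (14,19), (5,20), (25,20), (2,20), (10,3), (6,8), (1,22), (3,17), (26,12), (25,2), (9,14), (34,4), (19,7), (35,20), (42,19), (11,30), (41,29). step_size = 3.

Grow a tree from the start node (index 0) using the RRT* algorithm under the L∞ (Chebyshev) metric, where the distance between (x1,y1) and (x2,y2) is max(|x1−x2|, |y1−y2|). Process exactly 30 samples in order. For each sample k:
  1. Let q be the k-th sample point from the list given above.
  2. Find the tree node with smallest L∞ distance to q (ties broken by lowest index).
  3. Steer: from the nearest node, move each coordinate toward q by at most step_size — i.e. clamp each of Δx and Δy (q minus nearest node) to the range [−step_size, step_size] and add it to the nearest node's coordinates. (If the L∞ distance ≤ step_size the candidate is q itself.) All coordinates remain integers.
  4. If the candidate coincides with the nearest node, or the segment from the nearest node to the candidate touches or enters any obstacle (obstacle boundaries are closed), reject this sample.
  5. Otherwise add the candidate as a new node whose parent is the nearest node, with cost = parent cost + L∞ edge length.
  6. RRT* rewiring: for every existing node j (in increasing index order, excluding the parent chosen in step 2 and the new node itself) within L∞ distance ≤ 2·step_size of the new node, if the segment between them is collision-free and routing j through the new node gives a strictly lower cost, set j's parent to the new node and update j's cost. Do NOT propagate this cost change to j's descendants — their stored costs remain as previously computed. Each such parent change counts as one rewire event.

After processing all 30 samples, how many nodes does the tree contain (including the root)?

1. q=(33,23) nearest=0 d=33 new=(3,5) → add node 1 parent=0 cost=3
2. q=(46,5) nearest=1 d=43 new=(6,5) → add node 2 parent=1 cost=6
3. q=(17,5) nearest=2 d=11 new=(9,5) → add node 3 parent=2 cost=9
4. q=(40,15) nearest=3 d=31 new=(12,8) → add node 4 parent=3 cost=12
5. q=(17,24) nearest=4 d=16 new=(15,11) → add node 5 parent=4 cost=15
6. q=(33,14) nearest=5 d=18 new=(18,14) → add node 6 parent=5 cost=18
7. q=(41,2) nearest=6 d=23 new=(21,11) → add node 7 parent=6 cost=21
8. q=(2,19) nearest=4 d=11 new=(9,11) → add node 8 parent=4 cost=15
9. q=(33,3) nearest=7 d=12 new=(24,8) → add node 9 parent=7 cost=24
10. q=(34,22) nearest=7 d=13 new=(24,14) → add node 10 parent=7 cost=24
11. q=(11,6) nearest=3 d=2 new=(11,6) → add node 11 parent=3 cost=11
12. q=(41,3) nearest=9 d=17 new=(27,5) → add node 12 parent=9 cost=27
13. q=(37,15) nearest=12 d=10 new=(30,8) → add node 13 parent=12 cost=30
14. q=(14,19) nearest=6 d=5 new=(15,17) → add node 14 parent=6 cost=21
15. q=(5,20) nearest=8 d=9 new=(6,14) → add node 15 parent=8 cost=18
16. q=(25,20) nearest=10 d=6 new=(25,17) → add node 16 parent=10 cost=27
17. q=(2,20) nearest=15 d=6 new=(3,17) → add node 17 parent=15 cost=21
18. q=(10,3) nearest=3 d=2 new=(10,3) → add node 18 parent=3 cost=11
19. q=(6,8) nearest=1 d=3 new=(6,8) → add node 19 parent=1 cost=6; rewire 8→19 (9<15); rewire 15→19 (12<18)
20. q=(1,22) nearest=17 d=5 new=(1,20) → add node 20 parent=17 cost=24
21. q=(3,17) nearest=17 d=0 → coincident, reject
22. q=(26,12) nearest=10 d=2 new=(26,12) → add node 21 parent=10 cost=26
23. q=(25,2) nearest=12 d=3 new=(25,2) → add node 22 parent=12 cost=30
24. q=(9,14) nearest=8 d=3 new=(9,14) → add node 23 parent=8 cost=12; rewire 14→23 (18<21); rewire 17→23 (18<21)
25. q=(34,4) nearest=13 d=4 new=(33,5) → add node 24 parent=13 cost=33
26. q=(19,7) nearest=5 d=4 new=(18,8) → add node 25 parent=5 cost=18
27. q=(35,20) nearest=21 d=9 new=(29,15) → blocked by [29,37]×[10,16], reject
28. q=(42,19) nearest=13 d=12 new=(33,11) → blocked by [29,37]×[10,16], reject
29. q=(11,30) nearest=20 d=10 new=(4,23) → add node 26 parent=20 cost=27
30. q=(41,29) nearest=16 d=16 new=(28,20) → add node 27 parent=16 cost=30

Node count: 28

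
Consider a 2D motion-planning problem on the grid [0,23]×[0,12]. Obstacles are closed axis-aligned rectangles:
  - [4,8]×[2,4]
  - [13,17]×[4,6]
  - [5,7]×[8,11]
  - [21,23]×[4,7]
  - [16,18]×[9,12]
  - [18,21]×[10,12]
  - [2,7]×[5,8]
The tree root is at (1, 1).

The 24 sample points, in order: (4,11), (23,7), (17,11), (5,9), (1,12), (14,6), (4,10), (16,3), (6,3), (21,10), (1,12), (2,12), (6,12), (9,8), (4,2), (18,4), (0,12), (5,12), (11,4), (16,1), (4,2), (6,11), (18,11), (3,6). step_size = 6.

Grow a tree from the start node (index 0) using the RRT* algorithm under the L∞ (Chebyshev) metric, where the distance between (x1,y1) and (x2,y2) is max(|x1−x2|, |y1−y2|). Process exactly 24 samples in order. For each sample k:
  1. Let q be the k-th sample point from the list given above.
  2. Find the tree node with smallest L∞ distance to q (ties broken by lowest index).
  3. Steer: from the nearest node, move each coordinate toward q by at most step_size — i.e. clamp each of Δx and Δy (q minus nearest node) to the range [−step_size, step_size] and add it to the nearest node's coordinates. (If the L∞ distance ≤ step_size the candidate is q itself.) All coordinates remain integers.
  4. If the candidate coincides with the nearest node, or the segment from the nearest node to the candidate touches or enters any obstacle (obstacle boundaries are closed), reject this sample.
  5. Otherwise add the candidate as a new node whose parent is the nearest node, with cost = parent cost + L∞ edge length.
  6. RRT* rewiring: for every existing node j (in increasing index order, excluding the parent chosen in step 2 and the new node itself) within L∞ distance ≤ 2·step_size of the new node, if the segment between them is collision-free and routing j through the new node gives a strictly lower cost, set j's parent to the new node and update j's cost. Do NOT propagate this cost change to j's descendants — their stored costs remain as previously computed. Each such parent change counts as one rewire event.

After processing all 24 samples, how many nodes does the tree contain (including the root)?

1. q=(4,11) nearest=0 d=10 new=(4,7) → blocked by [2,7]×[5,8], reject
2. q=(23,7) nearest=0 d=22 new=(7,7) → blocked by [4,8]×[2,4], reject
3. q=(17,11) nearest=0 d=16 new=(7,7) → blocked by [4,8]×[2,4], reject
4. q=(5,9) nearest=0 d=8 new=(5,7) → blocked by [2,7]×[5,8], reject
5. q=(1,12) nearest=0 d=11 new=(1,7) → add node 1 parent=0 cost=6
6. q=(14,6) nearest=0 d=13 new=(7,6) → blocked by [4,8]×[2,4], reject
7. q=(4,10) nearest=1 d=3 new=(4,10) → blocked by [2,7]×[5,8], reject
8. q=(16,3) nearest=0 d=15 new=(7,3) → blocked by [4,8]×[2,4], reject
9. q=(6,3) nearest=0 d=5 new=(6,3) → blocked by [4,8]×[2,4], reject
10. q=(21,10) nearest=0 d=20 new=(7,7) → blocked by [4,8]×[2,4], reject
11. q=(1,12) nearest=1 d=5 new=(1,12) → add node 2 parent=1 cost=11
12. q=(2,12) nearest=2 d=1 new=(2,12) → add node 3 parent=2 cost=12
13. q=(6,12) nearest=3 d=4 new=(6,12) → add node 4 parent=3 cost=16
14. q=(9,8) nearest=4 d=4 new=(9,8) → blocked by [5,7]×[8,11], reject
15. q=(4,2) nearest=0 d=3 new=(4,2) → blocked by [4,8]×[2,4], reject
16. q=(18,4) nearest=4 d=12 new=(12,6) → blocked by [5,7]×[8,11], reject
17. q=(0,12) nearest=2 d=1 new=(0,12) → add node 5 parent=2 cost=12
18. q=(5,12) nearest=4 d=1 new=(5,12) → add node 6 parent=4 cost=17
19. q=(11,4) nearest=4 d=8 new=(11,6) → blocked by [5,7]×[8,11], reject
20. q=(16,1) nearest=4 d=11 new=(12,6) → blocked by [5,7]×[8,11], reject
21. q=(4,2) nearest=0 d=3 new=(4,2) → blocked by [4,8]×[2,4], reject
22. q=(6,11) nearest=4 d=1 new=(6,11) → blocked by [5,7]×[8,11], reject
23. q=(18,11) nearest=4 d=12 new=(12,11) → add node 7 parent=4 cost=22
24. q=(3,6) nearest=1 d=2 new=(3,6) → blocked by [2,7]×[5,8], reject

Node count: 8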